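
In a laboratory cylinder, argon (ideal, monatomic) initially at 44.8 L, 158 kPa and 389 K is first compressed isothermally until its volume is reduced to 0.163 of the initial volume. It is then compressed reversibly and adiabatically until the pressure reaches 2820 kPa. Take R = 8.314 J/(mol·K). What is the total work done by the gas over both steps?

n = P₁V₁/(RT₁) = 158×44.8/(8.314×389) = 2.19 mol.
Step 1 — Isothermal: T stays 389 K; PV = const ⇒ V₂ = 7.30 L, P₂ = 969 kPa.
ΔU = 0 (ideal gas, T constant).
W = nRT ln(V₂/V₁) = 2.19×8.314×389×ln(0.163) = -12800 J.
Q = ΔU + W = -12800 J.
State after step 1: P = 969 kPa, V = 7.30 L, T = 389 K.
Step 2 — Adiabatic: T₂/T₁ = (P₂/P₁)^((γ−1)/γ) ⇒ T₂ = 389×(2.91)^0.400 = 596 K; V₂ = 3.85 L.
ΔU = nCvΔT = 2.19×12.5×(596−389) = 5660 J.
Q = 0 for an adiabatic process, so W = −ΔU = -5660 J.
Net over both steps: W = -18500 J, Q = -12800 J, ΔU = 5660 J.

-18500 J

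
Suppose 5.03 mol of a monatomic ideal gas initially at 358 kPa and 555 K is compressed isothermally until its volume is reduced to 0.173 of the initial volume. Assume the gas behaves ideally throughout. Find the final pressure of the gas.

2070 kPa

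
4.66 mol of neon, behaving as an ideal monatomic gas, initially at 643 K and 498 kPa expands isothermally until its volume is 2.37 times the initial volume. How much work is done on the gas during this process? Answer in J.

-21500 J

V₁ = nRT₁/P₁ = 4.66×8.314×643/498 = 50.0 L.
Isothermal: T stays 643 K; PV = const ⇒ V₂ = 119 L, P₂ = 210 kPa.
W = nRT ln(V₂/V₁) = 4.66×8.314×643×ln(2.37) = 21500 J.
Work done on the gas = −W_by = -21500 J.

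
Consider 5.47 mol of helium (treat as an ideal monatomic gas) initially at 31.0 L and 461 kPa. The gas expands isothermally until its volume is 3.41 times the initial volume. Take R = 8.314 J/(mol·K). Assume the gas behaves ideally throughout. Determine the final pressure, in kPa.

135 kPa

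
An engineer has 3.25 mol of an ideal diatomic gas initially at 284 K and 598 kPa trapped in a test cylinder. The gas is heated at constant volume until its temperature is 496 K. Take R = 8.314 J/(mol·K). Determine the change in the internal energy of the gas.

14300 J

V₁ = nRT₁/P₁ = 3.25×8.314×284/598 = 12.8 L.
Isochoric: V stays 12.8 L; P/T = const ⇒ T₂ = 496 K, P₂ = 1040 kPa.
For an ideal gas ΔU = nCvΔT with Cv = (5/2)R = 20.8 J/(mol·K).
ΔU = 3.25×20.8×(496−284) = 14300 J.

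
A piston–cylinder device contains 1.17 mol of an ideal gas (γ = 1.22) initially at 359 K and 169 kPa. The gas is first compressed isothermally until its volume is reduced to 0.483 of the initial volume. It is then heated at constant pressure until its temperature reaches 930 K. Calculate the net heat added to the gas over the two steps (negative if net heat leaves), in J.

V₁ = nRT₁/P₁ = 1.17×8.314×359/169 = 20.7 L.
Step 1 — Isothermal: T stays 359 K; PV = const ⇒ V₂ = 9.98 L, P₂ = 350 kPa.
ΔU = 0 (ideal gas, T constant).
W = nRT ln(V₂/V₁) = 1.17×8.314×359×ln(0.483) = -2540 J.
Q = ΔU + W = -2540 J.
State after step 1: P = 350 kPa, V = 9.98 L, T = 359 K.
Step 2 — Isobaric: P stays 350 kPa; V/T = const ⇒ T₂ = 930 K, V₂ = 25.9 L.
W = PΔV = 350×(25.9−9.98) kPa·L = 5550 J.
ΔU = nCvΔT = 1.17×37.8×(930−359) = 25200 J.
Q = ΔU + W = nCpΔT = 30800 J.
Net over both steps: W = 3010 J, Q = 28300 J, ΔU = 25200 J.

28300 J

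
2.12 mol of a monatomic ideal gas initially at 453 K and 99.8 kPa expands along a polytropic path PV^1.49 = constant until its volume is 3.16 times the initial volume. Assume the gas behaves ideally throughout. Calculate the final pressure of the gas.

V₁ = nRT₁/P₁ = 2.12×8.314×453/99.8 = 80.0 L.
Polytropic n=1.49: T₂ = T₁(V₁/V₂)^(n−1) = 453×(0.316)^0.49 = 258 K; P₂ = P₁(V₁/V₂)^n = 18.0 kPa.

18.0 kPa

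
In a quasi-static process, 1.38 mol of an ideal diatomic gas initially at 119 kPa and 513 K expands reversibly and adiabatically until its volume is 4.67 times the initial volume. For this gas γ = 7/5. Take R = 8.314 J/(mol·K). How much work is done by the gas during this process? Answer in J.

V₁ = nRT₁/P₁ = 1.38×8.314×513/119 = 49.5 L.
Adiabatic: TV^(γ−1) = const ⇒ T₂ = 513×(0.214)^0.400 = 277 K; PV^γ = const ⇒ P₂ = 13.8 kPa.
ΔU = nCvΔT = 1.38×20.8×(277−513) = -6770 J.
Q = 0 for an adiabatic process, so W = −ΔU = 6770 J.

6770 J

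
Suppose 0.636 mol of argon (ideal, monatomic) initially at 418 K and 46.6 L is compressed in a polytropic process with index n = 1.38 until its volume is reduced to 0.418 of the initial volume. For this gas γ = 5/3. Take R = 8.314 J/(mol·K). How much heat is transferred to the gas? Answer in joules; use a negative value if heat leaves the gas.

P₁ = nRT₁/V₁ = 0.636×8.314×418/46.6 = 47.4 kPa.
Polytropic n=1.38: T₂ = T₁(V₁/V₂)^(n−1) = 418×(2.39)^0.38 = 582 K; P₂ = P₁(V₁/V₂)^n = 158 kPa.
W = (P₁V₁−P₂V₂)/(n−1) = (47.4×46.6−158×19.5)/0.38 = -2290 J.
ΔU = nCvΔT = 0.636×12.5×(582−418) = 1300 J.
Q = ΔU + W = -983 J.

-983 J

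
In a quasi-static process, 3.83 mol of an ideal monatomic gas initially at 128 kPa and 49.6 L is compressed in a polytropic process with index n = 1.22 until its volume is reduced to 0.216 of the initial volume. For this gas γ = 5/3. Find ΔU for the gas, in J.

3820 J

T₁ = P₁V₁/(nR) = 128×49.6/(3.83×8.314) = 199 K.
Polytropic n=1.22: T₂ = T₁(V₁/V₂)^(n−1) = 199×(4.63)^0.22 = 279 K; P₂ = P₁(V₁/V₂)^n = 830 kPa.
For an ideal gas ΔU = nCvΔT with Cv = (3/2)R = 12.5 J/(mol·K).
ΔU = 3.83×12.5×(279−199) = 3820 J.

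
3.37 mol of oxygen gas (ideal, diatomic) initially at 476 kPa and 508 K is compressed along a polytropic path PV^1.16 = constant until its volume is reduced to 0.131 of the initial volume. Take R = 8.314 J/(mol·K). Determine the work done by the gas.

V₁ = nRT₁/P₁ = 3.37×8.314×508/476 = 29.9 L.
Polytropic n=1.16: T₂ = T₁(V₁/V₂)^(n−1) = 508×(7.63)^0.16 = 703 K; P₂ = P₁(V₁/V₂)^n = 5030 kPa.
W = (P₁V₁−P₂V₂)/(n−1) = (476×29.9−5030×3.92)/0.16 = -34200 J.

-34200 J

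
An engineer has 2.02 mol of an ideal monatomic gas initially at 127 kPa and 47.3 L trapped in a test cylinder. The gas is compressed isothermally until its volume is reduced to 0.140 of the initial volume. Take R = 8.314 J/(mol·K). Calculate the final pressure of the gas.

907 kPa

T₁ = P₁V₁/(nR) = 127×47.3/(2.02×8.314) = 358 K.
Isothermal: T stays 358 K; PV = const ⇒ V₂ = 6.62 L, P₂ = 907 kPa.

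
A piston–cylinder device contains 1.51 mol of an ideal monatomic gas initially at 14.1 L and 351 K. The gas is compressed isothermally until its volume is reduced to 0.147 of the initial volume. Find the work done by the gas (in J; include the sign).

-8450 J

P₁ = nRT₁/V₁ = 1.51×8.314×351/14.1 = 313 kPa.
Isothermal: T stays 351 K; PV = const ⇒ V₂ = 2.07 L, P₂ = 2130 kPa.
W = nRT ln(V₂/V₁) = 1.51×8.314×351×ln(0.147) = -8450 J.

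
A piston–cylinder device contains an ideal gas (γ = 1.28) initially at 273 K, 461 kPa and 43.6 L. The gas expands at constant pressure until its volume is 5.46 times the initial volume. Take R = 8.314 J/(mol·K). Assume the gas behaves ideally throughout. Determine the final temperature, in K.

1490 K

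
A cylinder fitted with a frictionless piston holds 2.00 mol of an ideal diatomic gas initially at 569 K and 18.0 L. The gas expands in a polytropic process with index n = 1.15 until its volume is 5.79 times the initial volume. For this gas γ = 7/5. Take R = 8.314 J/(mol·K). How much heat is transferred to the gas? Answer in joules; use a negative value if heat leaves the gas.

P₁ = nRT₁/V₁ = 2.00×8.314×569/18.0 = 526 kPa.
Polytropic n=1.15: T₂ = T₁(V₁/V₂)^(n−1) = 569×(0.173)^0.15 = 437 K; P₂ = P₁(V₁/V₂)^n = 69.8 kPa.
W = (P₁V₁−P₂V₂)/(n−1) = (526×18.0−69.8×104)/0.15 = 14600 J.
ΔU = nCvΔT = 2.00×20.8×(437−569) = -5480 J.
Q = ΔU + W = 9130 J.

9130 J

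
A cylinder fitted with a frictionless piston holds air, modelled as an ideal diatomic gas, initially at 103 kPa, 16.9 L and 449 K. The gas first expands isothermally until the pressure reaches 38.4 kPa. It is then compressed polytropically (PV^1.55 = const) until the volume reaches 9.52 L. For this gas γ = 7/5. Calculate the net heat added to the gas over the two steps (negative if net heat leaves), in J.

3330 J

n = P₁V₁/(RT₁) = 103×16.9/(8.314×449) = 0.466 mol.
Step 1 — Isothermal: T stays 449 K; PV = const ⇒ V₂ = 45.3 L, P₂ = 38.4 kPa.
ΔU = 0 (ideal gas, T constant).
W = nRT ln(V₂/V₁) = 0.466×8.314×449×ln(2.68) = 1720 J.
Q = ΔU + W = 1720 J.
State after step 1: P = 38.4 kPa, V = 45.3 L, T = 449 K.
Step 2 — Polytropic n=1.55: T₂ = T₁(V₁/V₂)^(n−1) = 449×(4.76)^0.55 = 1060 K; P₂ = P₁(V₁/V₂)^n = 431 kPa.
W = (P₁V₁−P₂V₂)/(n−1) = (38.4×45.3−431×9.52)/0.55 = -4300 J.
ΔU = nCvΔT = 0.466×20.8×(1060−449) = 5910 J.
Q = ΔU + W = 1610 J.
Net over both steps: W = -2580 J, Q = 3330 J, ΔU = 5910 J.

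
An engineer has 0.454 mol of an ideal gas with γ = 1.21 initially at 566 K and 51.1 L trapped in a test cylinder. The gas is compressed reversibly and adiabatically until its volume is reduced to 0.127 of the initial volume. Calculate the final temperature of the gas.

873 K

P₁ = nRT₁/V₁ = 0.454×8.314×566/51.1 = 41.8 kPa.
Adiabatic: TV^(γ−1) = const ⇒ T₂ = 566×(7.87)^0.210 = 873 K; PV^γ = const ⇒ P₂ = 508 kPa.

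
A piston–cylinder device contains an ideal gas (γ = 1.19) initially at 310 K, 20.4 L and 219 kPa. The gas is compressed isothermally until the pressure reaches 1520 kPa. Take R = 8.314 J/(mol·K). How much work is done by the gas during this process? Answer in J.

n = P₁V₁/(RT₁) = 219×20.4/(8.314×310) = 1.73 mol.
Isothermal: T stays 310 K; PV = const ⇒ V₂ = 2.94 L, P₂ = 1520 kPa.
W = nRT ln(V₂/V₁) = 1.73×8.314×310×ln(0.144) = -8660 J.

-8660 J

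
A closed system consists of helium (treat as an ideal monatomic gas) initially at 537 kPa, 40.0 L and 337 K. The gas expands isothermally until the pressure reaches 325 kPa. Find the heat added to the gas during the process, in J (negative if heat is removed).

n = P₁V₁/(RT₁) = 537×40.0/(8.314×337) = 7.67 mol.
Isothermal: T stays 337 K; PV = const ⇒ V₂ = 66.1 L, P₂ = 325 kPa.
ΔU = 0 (ideal gas, T constant).
W = nRT ln(V₂/V₁) = 7.67×8.314×337×ln(1.65) = 10800 J.
Q = ΔU + W = 10800 J.

10800 J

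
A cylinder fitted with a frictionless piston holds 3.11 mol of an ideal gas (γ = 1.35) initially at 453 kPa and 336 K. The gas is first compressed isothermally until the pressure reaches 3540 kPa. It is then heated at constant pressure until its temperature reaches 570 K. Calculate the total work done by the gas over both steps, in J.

-11800 J

V₁ = nRT₁/P₁ = 3.11×8.314×336/453 = 19.2 L.
Step 1 — Isothermal: T stays 336 K; PV = const ⇒ V₂ = 2.45 L, P₂ = 3540 kPa.
ΔU = 0 (ideal gas, T constant).
W = nRT ln(V₂/V₁) = 3.11×8.314×336×ln(0.128) = -17900 J.
Q = ΔU + W = -17900 J.
State after step 1: P = 3540 kPa, V = 2.45 L, T = 336 K.
Step 2 — Isobaric: P stays 3540 kPa; V/T = const ⇒ T₂ = 570 K, V₂ = 4.16 L.
W = PΔV = 3540×(4.16−2.45) kPa·L = 6050 J.
ΔU = nCvΔT = 3.11×23.8×(570−336) = 17300 J.
Q = ΔU + W = nCpΔT = 23300 J.
Net over both steps: W = -11800 J, Q = 5480 J, ΔU = 17300 J.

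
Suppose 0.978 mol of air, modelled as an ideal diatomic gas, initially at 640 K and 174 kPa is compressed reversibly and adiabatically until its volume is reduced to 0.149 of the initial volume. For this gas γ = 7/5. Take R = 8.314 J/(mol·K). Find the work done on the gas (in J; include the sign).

V₁ = nRT₁/P₁ = 0.978×8.314×640/174 = 29.9 L.
Adiabatic: TV^(γ−1) = const ⇒ T₂ = 640×(6.71)^0.400 = 1370 K; PV^γ = const ⇒ P₂ = 2500 kPa.
ΔU = nCvΔT = 0.978×20.8×(1370−640) = 14900 J.
Q = 0 for an adiabatic process, so W = −ΔU = -14900 J.
Work done on the gas = −W_by = 14900 J.

14900 J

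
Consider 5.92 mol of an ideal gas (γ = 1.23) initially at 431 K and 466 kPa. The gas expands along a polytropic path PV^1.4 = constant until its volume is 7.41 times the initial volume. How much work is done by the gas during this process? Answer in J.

29200 J

V₁ = nRT₁/P₁ = 5.92×8.314×431/466 = 45.5 L.
Polytropic n=1.4: T₂ = T₁(V₁/V₂)^(n−1) = 431×(0.135)^0.40 = 193 K; P₂ = P₁(V₁/V₂)^n = 28.2 kPa.
W = (P₁V₁−P₂V₂)/(n−1) = (466×45.5−28.2×337)/0.40 = 29200 J.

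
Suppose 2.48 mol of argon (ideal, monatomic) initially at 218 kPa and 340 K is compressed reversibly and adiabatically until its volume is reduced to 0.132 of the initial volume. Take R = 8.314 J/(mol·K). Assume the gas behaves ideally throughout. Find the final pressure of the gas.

V₁ = nRT₁/P₁ = 2.48×8.314×340/218 = 32.2 L.
Adiabatic: TV^(γ−1) = const ⇒ T₂ = 340×(7.58)^0.667 = 1310 K; PV^γ = const ⇒ P₂ = 6370 kPa.

6370 kPa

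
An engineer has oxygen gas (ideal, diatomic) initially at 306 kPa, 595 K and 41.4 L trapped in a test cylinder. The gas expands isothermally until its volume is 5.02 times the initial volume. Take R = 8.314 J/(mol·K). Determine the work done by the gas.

n = P₁V₁/(RT₁) = 306×41.4/(8.314×595) = 2.56 mol.
Isothermal: T stays 595 K; PV = const ⇒ V₂ = 208 L, P₂ = 61.0 kPa.
W = nRT ln(V₂/V₁) = 2.56×8.314×595×ln(5.02) = 20400 J.

20400 J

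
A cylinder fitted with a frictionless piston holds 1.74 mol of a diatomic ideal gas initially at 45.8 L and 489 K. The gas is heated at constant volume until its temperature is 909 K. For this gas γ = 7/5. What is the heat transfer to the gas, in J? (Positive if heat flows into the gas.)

15200 J

P₁ = nRT₁/V₁ = 1.74×8.314×489/45.8 = 154 kPa.
Isochoric: V stays 45.8 L; P/T = const ⇒ T₂ = 909 K, P₂ = 287 kPa.
W = 0 (no volume change).
ΔU = nCvΔT = 1.74×20.8×(909−489) = 15200 J.
Q = ΔU = 15200 J.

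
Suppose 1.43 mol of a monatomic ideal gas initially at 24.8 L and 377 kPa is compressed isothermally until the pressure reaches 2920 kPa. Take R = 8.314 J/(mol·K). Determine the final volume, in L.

T₁ = P₁V₁/(nR) = 377×24.8/(1.43×8.314) = 786 K.
Isothermal: T stays 786 K; PV = const ⇒ V₂ = 3.20 L, P₂ = 2920 kPa.

3.20 L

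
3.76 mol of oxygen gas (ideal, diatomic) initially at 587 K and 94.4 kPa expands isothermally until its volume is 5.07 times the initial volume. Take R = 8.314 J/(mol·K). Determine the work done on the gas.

-29800 J

V₁ = nRT₁/P₁ = 3.76×8.314×587/94.4 = 194 L.
Isothermal: T stays 587 K; PV = const ⇒ V₂ = 986 L, P₂ = 18.6 kPa.
W = nRT ln(V₂/V₁) = 3.76×8.314×587×ln(5.07) = 29800 J.
Work done on the gas = −W_by = -29800 J.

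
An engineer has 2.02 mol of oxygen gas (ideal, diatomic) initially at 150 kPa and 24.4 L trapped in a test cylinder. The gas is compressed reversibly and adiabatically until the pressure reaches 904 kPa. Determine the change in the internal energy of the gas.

T₁ = P₁V₁/(nR) = 150×24.4/(2.02×8.314) = 218 K.
Adiabatic: T₂/T₁ = (P₂/P₁)^((γ−1)/γ) ⇒ T₂ = 218×(6.03)^0.286 = 364 K; V₂ = 6.76 L.
For an ideal gas ΔU = nCvΔT with Cv = (5/2)R = 20.8 J/(mol·K).
ΔU = 2.02×20.8×(364−218) = 6140 J.

6140 J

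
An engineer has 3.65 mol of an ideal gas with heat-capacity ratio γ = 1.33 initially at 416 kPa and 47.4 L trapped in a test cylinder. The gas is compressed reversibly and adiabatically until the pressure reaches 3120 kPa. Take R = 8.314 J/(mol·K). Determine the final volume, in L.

T₁ = P₁V₁/(nR) = 416×47.4/(3.65×8.314) = 650 K.
Adiabatic: T₂/T₁ = (P₂/P₁)^((γ−1)/γ) ⇒ T₂ = 650×(7.50)^0.248 = 1070 K; V₂ = 10.4 L.

10.4 L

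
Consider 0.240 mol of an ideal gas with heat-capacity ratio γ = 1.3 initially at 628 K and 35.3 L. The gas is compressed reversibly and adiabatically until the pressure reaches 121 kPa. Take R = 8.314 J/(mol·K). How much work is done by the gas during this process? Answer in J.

-1370 J

P₁ = nRT₁/V₁ = 0.240×8.314×628/35.3 = 35.5 kPa.
Adiabatic: T₂/T₁ = (P₂/P₁)^((γ−1)/γ) ⇒ T₂ = 628×(3.41)^0.231 = 833 K; V₂ = 13.7 L.
ΔU = nCvΔT = 0.240×27.7×(833−628) = 1370 J.
Q = 0 for an adiabatic process, so W = −ΔU = -1370 J.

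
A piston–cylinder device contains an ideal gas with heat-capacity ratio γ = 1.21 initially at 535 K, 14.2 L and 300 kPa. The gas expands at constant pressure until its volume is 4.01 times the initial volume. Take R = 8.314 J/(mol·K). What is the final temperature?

Isobaric: P stays 300 kPa; V/T = const ⇒ T₂ = 2150 K, V₂ = 56.9 L.

2150 K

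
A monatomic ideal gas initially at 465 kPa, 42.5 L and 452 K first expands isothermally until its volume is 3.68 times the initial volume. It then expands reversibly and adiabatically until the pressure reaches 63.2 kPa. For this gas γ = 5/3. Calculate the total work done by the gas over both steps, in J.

n = P₁V₁/(RT₁) = 465×42.5/(8.314×452) = 5.26 mol.
Step 1 — Isothermal: T stays 452 K; PV = const ⇒ V₂ = 156 L, P₂ = 126 kPa.
ΔU = 0 (ideal gas, T constant).
W = nRT ln(V₂/V₁) = 5.26×8.314×452×ln(3.68) = 25700 J.
Q = ΔU + W = 25700 J.
State after step 1: P = 126 kPa, V = 156 L, T = 452 K.
Step 2 — Adiabatic: T₂/T₁ = (P₂/P₁)^((γ−1)/γ) ⇒ T₂ = 452×(0.500)^0.400 = 343 K; V₂ = 237 L.
ΔU = nCvΔT = 5.26×12.5×(343−452) = -7180 J.
Q = 0 for an adiabatic process, so W = −ΔU = 7180 J.
Net over both steps: W = 32900 J, Q = 25700 J, ΔU = -7180 J.

32900 J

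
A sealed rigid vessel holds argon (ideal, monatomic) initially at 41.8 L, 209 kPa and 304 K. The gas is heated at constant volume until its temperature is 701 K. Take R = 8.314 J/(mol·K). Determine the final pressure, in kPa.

482 kPa

Isochoric: V stays 41.8 L; P/T = const ⇒ T₂ = 701 K, P₂ = 482 kPa.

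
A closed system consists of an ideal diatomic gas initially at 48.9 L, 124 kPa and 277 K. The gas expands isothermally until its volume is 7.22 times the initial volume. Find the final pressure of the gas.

Isothermal: T stays 277 K; PV = const ⇒ V₂ = 353 L, P₂ = 17.2 kPa.

17.2 kPa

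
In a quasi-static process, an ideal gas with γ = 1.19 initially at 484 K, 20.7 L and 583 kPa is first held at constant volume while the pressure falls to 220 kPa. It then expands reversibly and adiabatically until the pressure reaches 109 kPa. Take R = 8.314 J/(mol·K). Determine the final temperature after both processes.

163 K

n = P₁V₁/(RT₁) = 583×20.7/(8.314×484) = 3.00 mol.
Step 1 — Isochoric: V stays 20.7 L; P/T = const ⇒ T₂ = 183 K, P₂ = 220 kPa.
W = 0 (no volume change).
ΔU = nCvΔT = 3.00×43.8×(183−484) = -39500 J.
Q = ΔU = -39500 J.
State after step 1: P = 220 kPa, V = 20.7 L, T = 183 K.
Step 2 — Adiabatic: T₂/T₁ = (P₂/P₁)^((γ−1)/γ) ⇒ T₂ = 183×(0.495)^0.160 = 163 K; V₂ = 37.3 L.
ΔU = nCvΔT = 3.00×43.8×(163−183) = -2540 J.
Q = 0 for an adiabatic process, so W = −ΔU = 2540 J.
Net over both steps: W = 2540 J, Q = -39500 J, ΔU = -42100 J.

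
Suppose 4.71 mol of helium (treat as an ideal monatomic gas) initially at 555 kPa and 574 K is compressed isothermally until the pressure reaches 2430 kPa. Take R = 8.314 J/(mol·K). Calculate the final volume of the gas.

9.25 L

V₁ = nRT₁/P₁ = 4.71×8.314×574/555 = 40.5 L.
Isothermal: T stays 574 K; PV = const ⇒ V₂ = 9.25 L, P₂ = 2430 kPa.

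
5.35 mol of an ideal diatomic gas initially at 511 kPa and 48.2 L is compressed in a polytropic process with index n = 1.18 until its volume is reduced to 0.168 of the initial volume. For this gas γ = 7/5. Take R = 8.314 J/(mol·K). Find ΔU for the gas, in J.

T₁ = P₁V₁/(nR) = 511×48.2/(5.35×8.314) = 554 K.
Polytropic n=1.18: T₂ = T₁(V₁/V₂)^(n−1) = 554×(5.95)^0.18 = 763 K; P₂ = P₁(V₁/V₂)^n = 4190 kPa.
For an ideal gas ΔU = nCvΔT with Cv = (5/2)R = 20.8 J/(mol·K).
ΔU = 5.35×20.8×(763−554) = 23300 J.

23300 J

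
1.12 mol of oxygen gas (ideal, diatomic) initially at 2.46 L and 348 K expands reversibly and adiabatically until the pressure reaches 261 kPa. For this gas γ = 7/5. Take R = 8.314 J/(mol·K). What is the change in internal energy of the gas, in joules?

-3000 J

P₁ = nRT₁/V₁ = 1.12×8.314×348/2.46 = 1320 kPa.
Adiabatic: T₂/T₁ = (P₂/P₁)^((γ−1)/γ) ⇒ T₂ = 348×(0.198)^0.286 = 219 K; V₂ = 7.82 L.
For an ideal gas ΔU = nCvΔT with Cv = (5/2)R = 20.8 J/(mol·K).
ΔU = 1.12×20.8×(219−348) = -3000 J.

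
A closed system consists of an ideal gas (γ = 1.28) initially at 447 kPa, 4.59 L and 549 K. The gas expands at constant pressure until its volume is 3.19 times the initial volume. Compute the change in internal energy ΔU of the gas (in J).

n = P₁V₁/(RT₁) = 447×4.59/(8.314×549) = 0.450 mol.
Isobaric: P stays 447 kPa; V/T = const ⇒ T₂ = 1750 K, V₂ = 14.6 L.
For an ideal gas ΔU = nCvΔT with Cv = R/(γ−1) = 29.7 J/(mol·K).
ΔU = 0.450×29.7×(1750−549) = 16000 J.

16000 J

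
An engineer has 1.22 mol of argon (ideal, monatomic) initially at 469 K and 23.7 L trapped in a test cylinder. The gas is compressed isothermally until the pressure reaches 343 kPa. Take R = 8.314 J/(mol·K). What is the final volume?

13.9 L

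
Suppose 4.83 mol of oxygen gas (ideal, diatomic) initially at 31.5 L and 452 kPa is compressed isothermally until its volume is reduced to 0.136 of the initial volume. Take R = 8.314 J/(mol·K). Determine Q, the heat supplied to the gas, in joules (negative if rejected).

T₁ = P₁V₁/(nR) = 452×31.5/(4.83×8.314) = 355 K.
Isothermal: T stays 355 K; PV = const ⇒ V₂ = 4.28 L, P₂ = 3320 kPa.
ΔU = 0 (ideal gas, T constant).
W = nRT ln(V₂/V₁) = 4.83×8.314×355×ln(0.136) = -28400 J.
Q = ΔU + W = -28400 J.

-28400 J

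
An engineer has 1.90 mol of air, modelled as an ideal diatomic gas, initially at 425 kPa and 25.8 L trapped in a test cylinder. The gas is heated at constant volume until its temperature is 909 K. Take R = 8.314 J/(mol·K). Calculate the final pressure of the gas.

T₁ = P₁V₁/(nR) = 425×25.8/(1.90×8.314) = 694 K.
Isochoric: V stays 25.8 L; P/T = const ⇒ T₂ = 909 K, P₂ = 557 kPa.

557 kPa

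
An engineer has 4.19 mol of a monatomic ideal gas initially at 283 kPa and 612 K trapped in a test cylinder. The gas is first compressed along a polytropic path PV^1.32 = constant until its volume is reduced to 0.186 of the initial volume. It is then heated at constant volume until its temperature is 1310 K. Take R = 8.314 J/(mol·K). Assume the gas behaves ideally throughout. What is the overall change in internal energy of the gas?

V₁ = nRT₁/P₁ = 4.19×8.314×612/283 = 75.3 L.
Step 1 — Polytropic n=1.32: T₂ = T₁(V₁/V₂)^(n−1) = 612×(5.38)^0.32 = 1050 K; P₂ = P₁(V₁/V₂)^n = 2610 kPa.
W = (P₁V₁−P₂V₂)/(n−1) = (283×75.3−2610×14.0)/0.32 = -47500 J.
ΔU = nCvΔT = 4.19×12.5×(1050−612) = 22800 J.
Q = ΔU + W = -24700 J.
State after step 1: P = 2610 kPa, V = 14.0 L, T = 1050 K.
Step 2 — Isochoric: V stays 14.0 L; P/T = const ⇒ T₂ = 1310 K, P₂ = 3260 kPa.
W = 0 (no volume change).
ΔU = nCvΔT = 4.19×12.5×(1310−1050) = 13700 J.
Q = ΔU = 13700 J.
Net over both steps: W = -47500 J, Q = -11000 J, ΔU = 36500 J.

36500 J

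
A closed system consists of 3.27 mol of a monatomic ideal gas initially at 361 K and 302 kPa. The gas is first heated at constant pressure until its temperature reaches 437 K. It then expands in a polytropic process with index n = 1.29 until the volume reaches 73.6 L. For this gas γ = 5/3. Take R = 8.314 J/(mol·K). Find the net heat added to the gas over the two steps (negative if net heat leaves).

9010 J

V₁ = nRT₁/P₁ = 3.27×8.314×361/302 = 32.5 L.
Step 1 — Isobaric: P stays 302 kPa; V/T = const ⇒ T₂ = 437 K, V₂ = 39.3 L.
W = PΔV = 302×(39.3−32.5) kPa·L = 2070 J.
ΔU = nCvΔT = 3.27×12.5×(437−361) = 3100 J.
Q = ΔU + W = nCpΔT = 5170 J.
State after step 1: P = 302 kPa, V = 39.3 L, T = 437 K.
Step 2 — Polytropic n=1.29: T₂ = T₁(V₁/V₂)^(n−1) = 437×(0.535)^0.29 = 364 K; P₂ = P₁(V₁/V₂)^n = 135 kPa.
W = (P₁V₁−P₂V₂)/(n−1) = (302×39.3−135×73.6)/0.29 = 6810 J.
ΔU = nCvΔT = 3.27×12.5×(364−437) = -2960 J.
Q = ΔU + W = 3840 J.
Net over both steps: W = 8870 J, Q = 9010 J, ΔU = 139 J.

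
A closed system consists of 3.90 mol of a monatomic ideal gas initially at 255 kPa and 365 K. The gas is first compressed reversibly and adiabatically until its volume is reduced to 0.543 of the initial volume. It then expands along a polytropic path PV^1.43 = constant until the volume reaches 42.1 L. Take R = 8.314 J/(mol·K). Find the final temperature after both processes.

440 K

V₁ = nRT₁/P₁ = 3.90×8.314×365/255 = 46.4 L.
Step 1 — Adiabatic: TV^(γ−1) = const ⇒ T₂ = 365×(1.84)^0.667 = 548 K; PV^γ = const ⇒ P₂ = 706 kPa.
ΔU = nCvΔT = 3.90×12.5×(548−365) = 8920 J.
Q = 0 for an adiabatic process, so W = −ΔU = -8920 J.
State after step 1: P = 706 kPa, V = 25.2 L, T = 548 K.
Step 2 — Polytropic n=1.43: T₂ = T₁(V₁/V₂)^(n−1) = 548×(0.599)^0.43 = 440 K; P₂ = P₁(V₁/V₂)^n = 339 kPa.
W = (P₁V₁−P₂V₂)/(n−1) = (706×25.2−339×42.1)/0.43 = 8190 J.
ΔU = nCvΔT = 3.90×12.5×(440−548) = -5280 J.
Q = ΔU + W = 2910 J.
Net over both steps: W = -732 J, Q = 2910 J, ΔU = 3640 J.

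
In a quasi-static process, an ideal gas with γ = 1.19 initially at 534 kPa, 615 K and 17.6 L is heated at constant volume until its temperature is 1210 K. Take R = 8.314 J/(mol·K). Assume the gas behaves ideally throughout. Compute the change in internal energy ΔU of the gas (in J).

47900 J

n = P₁V₁/(RT₁) = 534×17.6/(8.314×615) = 1.84 mol.
Isochoric: V stays 17.6 L; P/T = const ⇒ T₂ = 1210 K, P₂ = 1050 kPa.
For an ideal gas ΔU = nCvΔT with Cv = R/(γ−1) = 43.8 J/(mol·K).
ΔU = 1.84×43.8×(1210−615) = 47900 J.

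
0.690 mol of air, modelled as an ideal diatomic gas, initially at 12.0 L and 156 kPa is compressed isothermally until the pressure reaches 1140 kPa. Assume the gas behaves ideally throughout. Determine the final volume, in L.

1.64 L

T₁ = P₁V₁/(nR) = 156×12.0/(0.690×8.314) = 326 K.
Isothermal: T stays 326 K; PV = const ⇒ V₂ = 1.64 L, P₂ = 1140 kPa.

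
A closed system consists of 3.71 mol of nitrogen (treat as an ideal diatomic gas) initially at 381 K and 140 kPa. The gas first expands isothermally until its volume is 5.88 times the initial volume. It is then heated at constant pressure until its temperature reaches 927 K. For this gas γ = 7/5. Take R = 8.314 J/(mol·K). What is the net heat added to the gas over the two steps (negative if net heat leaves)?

79800 J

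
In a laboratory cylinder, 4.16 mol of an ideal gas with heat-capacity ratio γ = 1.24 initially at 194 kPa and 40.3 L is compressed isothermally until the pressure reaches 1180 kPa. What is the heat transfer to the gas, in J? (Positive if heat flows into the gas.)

T₁ = P₁V₁/(nR) = 194×40.3/(4.16×8.314) = 226 K.
Isothermal: T stays 226 K; PV = const ⇒ V₂ = 6.63 L, P₂ = 1180 kPa.
ΔU = 0 (ideal gas, T constant).
W = nRT ln(V₂/V₁) = 4.16×8.314×226×ln(0.164) = -14100 J.
Q = ΔU + W = -14100 J.

-14100 J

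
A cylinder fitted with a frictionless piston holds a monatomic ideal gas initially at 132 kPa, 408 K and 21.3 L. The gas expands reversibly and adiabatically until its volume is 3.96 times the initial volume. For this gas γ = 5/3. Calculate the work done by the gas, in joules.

2530 J

n = P₁V₁/(RT₁) = 132×21.3/(8.314×408) = 0.829 mol.
Adiabatic: TV^(γ−1) = const ⇒ T₂ = 408×(0.253)^0.667 = 163 K; PV^γ = const ⇒ P₂ = 13.3 kPa.
ΔU = nCvΔT = 0.829×12.5×(163−408) = -2530 J.
Q = 0 for an adiabatic process, so W = −ΔU = 2530 J.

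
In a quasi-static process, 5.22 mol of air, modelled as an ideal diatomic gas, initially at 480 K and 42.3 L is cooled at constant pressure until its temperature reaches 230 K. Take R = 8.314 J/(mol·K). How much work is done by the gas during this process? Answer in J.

-10800 J

P₁ = nRT₁/V₁ = 5.22×8.314×480/42.3 = 492 kPa.
Isobaric: P stays 492 kPa; V/T = const ⇒ T₂ = 230 K, V₂ = 20.3 L.
W = PΔV = 492×(20.3−42.3) kPa·L = -10800 J.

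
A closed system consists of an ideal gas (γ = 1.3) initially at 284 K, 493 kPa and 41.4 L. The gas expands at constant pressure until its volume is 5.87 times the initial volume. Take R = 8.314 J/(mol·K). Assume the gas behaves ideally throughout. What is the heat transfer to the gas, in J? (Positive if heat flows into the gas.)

431000 J

n = P₁V₁/(RT₁) = 493×41.4/(8.314×284) = 8.64 mol.
Isobaric: P stays 493 kPa; V/T = const ⇒ T₂ = 1670 K, V₂ = 243 L.
W = PΔV = 493×(243−41.4) kPa·L = 99400 J.
ΔU = nCvΔT = 8.64×27.7×(1670−284) = 331000 J.
Q = ΔU + W = nCpΔT = 431000 J.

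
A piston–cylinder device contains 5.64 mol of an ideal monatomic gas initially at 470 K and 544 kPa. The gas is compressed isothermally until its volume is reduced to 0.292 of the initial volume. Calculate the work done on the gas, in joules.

27100 J

V₁ = nRT₁/P₁ = 5.64×8.314×470/544 = 40.5 L.
Isothermal: T stays 470 K; PV = const ⇒ V₂ = 11.8 L, P₂ = 1860 kPa.
W = nRT ln(V₂/V₁) = 5.64×8.314×470×ln(0.292) = -27100 J.
Work done on the gas = −W_by = 27100 J.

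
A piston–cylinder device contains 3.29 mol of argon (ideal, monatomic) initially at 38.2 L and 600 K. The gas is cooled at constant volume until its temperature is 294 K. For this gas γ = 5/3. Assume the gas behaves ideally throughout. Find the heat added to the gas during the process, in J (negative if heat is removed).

-12600 J

P₁ = nRT₁/V₁ = 3.29×8.314×600/38.2 = 430 kPa.
Isochoric: V stays 38.2 L; P/T = const ⇒ T₂ = 294 K, P₂ = 211 kPa.
W = 0 (no volume change).
ΔU = nCvΔT = 3.29×12.5×(294−600) = -12600 J.
Q = ΔU = -12600 J.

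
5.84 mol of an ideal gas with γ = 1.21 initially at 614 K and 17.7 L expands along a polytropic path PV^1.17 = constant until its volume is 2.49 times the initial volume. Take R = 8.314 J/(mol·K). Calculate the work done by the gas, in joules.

P₁ = nRT₁/V₁ = 5.84×8.314×614/17.7 = 1680 kPa.
Polytropic n=1.17: T₂ = T₁(V₁/V₂)^(n−1) = 614×(0.402)^0.17 = 526 K; P₂ = P₁(V₁/V₂)^n = 579 kPa.
W = (P₁V₁−P₂V₂)/(n−1) = (1680×17.7−579×44.1)/0.17 = 25200 J.

25200 J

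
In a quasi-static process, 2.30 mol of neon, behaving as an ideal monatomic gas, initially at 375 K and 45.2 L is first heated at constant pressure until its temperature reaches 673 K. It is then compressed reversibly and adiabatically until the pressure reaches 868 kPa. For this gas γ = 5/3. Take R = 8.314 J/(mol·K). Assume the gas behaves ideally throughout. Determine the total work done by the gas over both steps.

P₁ = nRT₁/V₁ = 2.30×8.314×375/45.2 = 159 kPa.
Step 1 — Isobaric: P stays 159 kPa; V/T = const ⇒ T₂ = 673 K, V₂ = 81.1 L.
W = PΔV = 159×(81.1−45.2) kPa·L = 5700 J.
ΔU = nCvΔT = 2.30×12.5×(673−375) = 8550 J.
Q = ΔU + W = nCpΔT = 14200 J.
State after step 1: P = 159 kPa, V = 81.1 L, T = 673 K.
Step 2 — Adiabatic: T₂/T₁ = (P₂/P₁)^((γ−1)/γ) ⇒ T₂ = 673×(5.47)^0.400 = 1330 K; V₂ = 29.3 L.
ΔU = nCvΔT = 2.30×12.5×(1330−673) = 18800 J.
Q = 0 for an adiabatic process, so W = −ΔU = -18800 J.
Net over both steps: W = -13100 J, Q = 14200 J, ΔU = 27300 J.

-13100 J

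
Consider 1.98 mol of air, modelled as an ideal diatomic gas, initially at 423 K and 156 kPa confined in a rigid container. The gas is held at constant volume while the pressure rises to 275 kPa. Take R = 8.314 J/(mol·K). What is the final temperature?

746 K

V₁ = nRT₁/P₁ = 1.98×8.314×423/156 = 44.6 L.
Isochoric: V stays 44.6 L; P/T = const ⇒ T₂ = 746 K, P₂ = 275 kPa.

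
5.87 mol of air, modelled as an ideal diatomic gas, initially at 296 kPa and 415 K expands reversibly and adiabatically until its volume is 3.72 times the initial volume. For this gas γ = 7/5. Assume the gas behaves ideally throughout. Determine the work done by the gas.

V₁ = nRT₁/P₁ = 5.87×8.314×415/296 = 68.4 L.
Adiabatic: TV^(γ−1) = const ⇒ T₂ = 415×(0.269)^0.400 = 245 K; PV^γ = const ⇒ P₂ = 47.0 kPa.
ΔU = nCvΔT = 5.87×20.8×(245−415) = -20700 J.
Q = 0 for an adiabatic process, so W = −ΔU = 20700 J.

20700 J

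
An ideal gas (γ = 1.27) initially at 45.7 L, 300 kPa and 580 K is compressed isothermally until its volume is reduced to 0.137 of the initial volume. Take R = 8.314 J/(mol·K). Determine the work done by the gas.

n = P₁V₁/(RT₁) = 300×45.7/(8.314×580) = 2.84 mol.
Isothermal: T stays 580 K; PV = const ⇒ V₂ = 6.26 L, P₂ = 2190 kPa.
W = nRT ln(V₂/V₁) = 2.84×8.314×580×ln(0.137) = -27300 J.

-27300 J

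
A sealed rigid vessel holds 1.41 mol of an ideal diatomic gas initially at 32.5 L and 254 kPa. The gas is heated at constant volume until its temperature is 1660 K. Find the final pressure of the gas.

T₁ = P₁V₁/(nR) = 254×32.5/(1.41×8.314) = 704 K.
Isochoric: V stays 32.5 L; P/T = const ⇒ T₂ = 1660 K, P₂ = 599 kPa.

599 kPa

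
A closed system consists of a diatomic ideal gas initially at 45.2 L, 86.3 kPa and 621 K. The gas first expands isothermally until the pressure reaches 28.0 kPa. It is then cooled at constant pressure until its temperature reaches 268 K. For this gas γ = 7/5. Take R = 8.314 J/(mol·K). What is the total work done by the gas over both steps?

n = P₁V₁/(RT₁) = 86.3×45.2/(8.314×621) = 0.756 mol.
Step 1 — Isothermal: T stays 621 K; PV = const ⇒ V₂ = 139 L, P₂ = 28.0 kPa.
ΔU = 0 (ideal gas, T constant).
W = nRT ln(V₂/V₁) = 0.756×8.314×621×ln(3.08) = 4390 J.
Q = ΔU + W = 4390 J.
State after step 1: P = 28.0 kPa, V = 139 L, T = 621 K.
Step 2 — Isobaric: P stays 28.0 kPa; V/T = const ⇒ T₂ = 268 K, V₂ = 60.1 L.
W = PΔV = 28.0×(60.1−139) kPa·L = -2220 J.
ΔU = nCvΔT = 0.756×20.8×(268−621) = -5540 J.
Q = ΔU + W = nCpΔT = -7760 J.
Net over both steps: W = 2170 J, Q = -3370 J, ΔU = -5540 J.

2170 J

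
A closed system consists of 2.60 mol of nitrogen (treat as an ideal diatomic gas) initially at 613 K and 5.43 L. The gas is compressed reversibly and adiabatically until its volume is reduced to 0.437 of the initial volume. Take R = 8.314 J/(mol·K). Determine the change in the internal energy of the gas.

P₁ = nRT₁/V₁ = 2.60×8.314×613/5.43 = 2440 kPa.
Adiabatic: TV^(γ−1) = const ⇒ T₂ = 613×(2.29)^0.400 = 854 K; PV^γ = const ⇒ P₂ = 7780 kPa.
For an ideal gas ΔU = nCvΔT with Cv = (5/2)R = 20.8 J/(mol·K).
ΔU = 2.60×20.8×(854−613) = 13000 J.

13000 J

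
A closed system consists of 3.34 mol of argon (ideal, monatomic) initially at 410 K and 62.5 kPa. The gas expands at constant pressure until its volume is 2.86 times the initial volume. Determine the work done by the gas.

21200 J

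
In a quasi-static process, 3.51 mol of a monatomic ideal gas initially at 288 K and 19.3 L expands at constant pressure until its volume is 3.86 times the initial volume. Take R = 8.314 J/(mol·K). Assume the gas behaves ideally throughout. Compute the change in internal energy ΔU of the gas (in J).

36100 J

P₁ = nRT₁/V₁ = 3.51×8.314×288/19.3 = 435 kPa.
Isobaric: P stays 435 kPa; V/T = const ⇒ T₂ = 1110 K, V₂ = 74.5 L.
For an ideal gas ΔU = nCvΔT with Cv = (3/2)R = 12.5 J/(mol·K).
ΔU = 3.51×12.5×(1110−288) = 36100 J.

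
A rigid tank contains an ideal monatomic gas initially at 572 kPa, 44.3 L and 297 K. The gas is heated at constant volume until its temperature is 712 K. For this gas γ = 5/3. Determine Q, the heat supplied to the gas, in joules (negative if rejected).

53100 J

n = P₁V₁/(RT₁) = 572×44.3/(8.314×297) = 10.3 mol.
Isochoric: V stays 44.3 L; P/T = const ⇒ T₂ = 712 K, P₂ = 1370 kPa.
W = 0 (no volume change).
ΔU = nCvΔT = 10.3×12.5×(712−297) = 53100 J.
Q = ΔU = 53100 J.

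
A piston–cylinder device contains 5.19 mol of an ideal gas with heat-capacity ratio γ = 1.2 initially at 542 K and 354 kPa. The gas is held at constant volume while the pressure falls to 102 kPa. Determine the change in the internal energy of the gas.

-83200 J

V₁ = nRT₁/P₁ = 5.19×8.314×542/354 = 66.1 L.
Isochoric: V stays 66.1 L; P/T = const ⇒ T₂ = 156 K, P₂ = 102 kPa.
For an ideal gas ΔU = nCvΔT with Cv = R/(γ−1) = 41.6 J/(mol·K).
ΔU = 5.19×41.6×(156−542) = -83200 J.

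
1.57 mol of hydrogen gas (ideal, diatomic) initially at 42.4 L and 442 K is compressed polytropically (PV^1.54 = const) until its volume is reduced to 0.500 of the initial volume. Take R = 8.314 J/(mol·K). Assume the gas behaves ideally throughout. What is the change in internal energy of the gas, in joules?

6550 J

P₁ = nRT₁/V₁ = 1.57×8.314×442/42.4 = 136 kPa.
Polytropic n=1.54: T₂ = T₁(V₁/V₂)^(n−1) = 442×(2.00)^0.54 = 643 K; P₂ = P₁(V₁/V₂)^n = 396 kPa.
For an ideal gas ΔU = nCvΔT with Cv = (5/2)R = 20.8 J/(mol·K).
ΔU = 1.57×20.8×(643−442) = 6550 J.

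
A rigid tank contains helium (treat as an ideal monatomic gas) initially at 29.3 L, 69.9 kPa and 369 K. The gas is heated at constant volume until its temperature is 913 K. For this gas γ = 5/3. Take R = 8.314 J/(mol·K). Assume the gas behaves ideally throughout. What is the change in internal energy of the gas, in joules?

4530 J

n = P₁V₁/(RT₁) = 69.9×29.3/(8.314×369) = 0.668 mol.
Isochoric: V stays 29.3 L; P/T = const ⇒ T₂ = 913 K, P₂ = 173 kPa.
For an ideal gas ΔU = nCvΔT with Cv = (3/2)R = 12.5 J/(mol·K).
ΔU = 0.668×12.5×(913−369) = 4530 J.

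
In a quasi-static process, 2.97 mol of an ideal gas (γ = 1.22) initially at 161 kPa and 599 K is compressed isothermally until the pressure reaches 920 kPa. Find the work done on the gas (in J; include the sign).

V₁ = nRT₁/P₁ = 2.97×8.314×599/161 = 91.9 L.
Isothermal: T stays 599 K; PV = const ⇒ V₂ = 16.1 L, P₂ = 920 kPa.
W = nRT ln(V₂/V₁) = 2.97×8.314×599×ln(0.175) = -25800 J.
Work done on the gas = −W_by = 25800 J.

25800 J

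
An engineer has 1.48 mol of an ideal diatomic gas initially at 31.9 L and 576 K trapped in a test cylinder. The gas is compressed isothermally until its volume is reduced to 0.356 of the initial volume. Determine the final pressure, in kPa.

624 kPa

P₁ = nRT₁/V₁ = 1.48×8.314×576/31.9 = 222 kPa.
Isothermal: T stays 576 K; PV = const ⇒ V₂ = 11.4 L, P₂ = 624 kPa.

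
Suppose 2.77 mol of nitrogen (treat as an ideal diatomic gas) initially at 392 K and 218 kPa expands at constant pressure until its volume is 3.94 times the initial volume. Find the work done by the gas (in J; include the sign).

V₁ = nRT₁/P₁ = 2.77×8.314×392/218 = 41.4 L.
Isobaric: P stays 218 kPa; V/T = const ⇒ T₂ = 1540 K, V₂ = 163 L.
W = PΔV = 218×(163−41.4) kPa·L = 26500 J.

26500 J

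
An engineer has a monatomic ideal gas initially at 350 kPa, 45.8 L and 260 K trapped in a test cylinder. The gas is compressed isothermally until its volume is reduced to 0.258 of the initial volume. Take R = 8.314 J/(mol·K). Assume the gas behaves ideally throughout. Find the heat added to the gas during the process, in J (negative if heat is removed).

-21700 J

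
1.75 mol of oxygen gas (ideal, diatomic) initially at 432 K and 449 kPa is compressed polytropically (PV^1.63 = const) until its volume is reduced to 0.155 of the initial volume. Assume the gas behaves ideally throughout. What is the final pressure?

9380 kPa

V₁ = nRT₁/P₁ = 1.75×8.314×432/449 = 14.0 L.
Polytropic n=1.63: T₂ = T₁(V₁/V₂)^(n−1) = 432×(6.45)^0.63 = 1400 K; P₂ = P₁(V₁/V₂)^n = 9380 kPa.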